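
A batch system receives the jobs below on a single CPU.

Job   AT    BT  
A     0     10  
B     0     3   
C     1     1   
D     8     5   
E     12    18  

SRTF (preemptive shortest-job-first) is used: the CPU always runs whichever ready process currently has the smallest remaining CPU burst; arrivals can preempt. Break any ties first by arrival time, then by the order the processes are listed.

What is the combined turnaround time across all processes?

54

Schedule: | B 0-1 | C 1-2 | B 2-4 | A 4-8 | D 8-13 | A 13-19 | E 19-37 |
Completion: A=19  B=4  C=2  D=13  E=37
Turnaround (C−A): A=19  B=4  C=1  D=5  E=25
Turnaround = completion − arrival: A=19, B=4, C=1, D=5, E=25
Total turnaround = 19 + 4 + 1 + 5 + 25 = 54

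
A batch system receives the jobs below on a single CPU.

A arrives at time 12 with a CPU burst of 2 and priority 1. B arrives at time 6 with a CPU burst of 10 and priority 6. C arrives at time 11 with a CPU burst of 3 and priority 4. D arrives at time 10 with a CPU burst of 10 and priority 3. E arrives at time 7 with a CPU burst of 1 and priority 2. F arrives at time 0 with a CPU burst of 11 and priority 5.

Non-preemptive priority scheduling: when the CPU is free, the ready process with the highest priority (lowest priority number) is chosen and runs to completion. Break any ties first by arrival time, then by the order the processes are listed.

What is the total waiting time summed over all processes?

Timeline: | F 0-11 | E 11-12 | A 12-14 | D 14-24 | C 24-27 | B 27-37 |
Completion: A=14  B=37  C=27  D=24  E=12  F=11
Turnaround (C−A): A=2  B=31  C=16  D=14  E=5  F=11
Waiting = turnaround − burst: A=0, B=21, C=13, D=4, E=4, F=0
Total waiting = 0 + 21 + 13 + 4 + 4 + 0 = 42

42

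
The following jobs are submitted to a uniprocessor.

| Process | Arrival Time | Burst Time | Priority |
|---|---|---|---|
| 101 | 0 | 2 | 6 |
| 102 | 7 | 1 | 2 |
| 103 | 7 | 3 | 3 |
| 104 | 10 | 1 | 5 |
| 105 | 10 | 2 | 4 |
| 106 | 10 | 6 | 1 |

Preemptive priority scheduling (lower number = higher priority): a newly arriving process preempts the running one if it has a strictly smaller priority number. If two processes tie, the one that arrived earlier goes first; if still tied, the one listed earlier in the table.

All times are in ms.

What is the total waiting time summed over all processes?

23

Schedule: | 101 0-2 | idle 2-7 | 102 7-8 | 103 8-10 | 106 10-16 | 103 16-17 | 105 17-19 | 104 19-20 |
Completion: 101=2  102=8  103=17  104=20  105=19  106=16
Waiting = turnaround − burst: 101=0, 102=0, 103=7, 104=9, 105=7, 106=0
Total waiting = 0 + 0 + 7 + 9 + 7 + 0 = 23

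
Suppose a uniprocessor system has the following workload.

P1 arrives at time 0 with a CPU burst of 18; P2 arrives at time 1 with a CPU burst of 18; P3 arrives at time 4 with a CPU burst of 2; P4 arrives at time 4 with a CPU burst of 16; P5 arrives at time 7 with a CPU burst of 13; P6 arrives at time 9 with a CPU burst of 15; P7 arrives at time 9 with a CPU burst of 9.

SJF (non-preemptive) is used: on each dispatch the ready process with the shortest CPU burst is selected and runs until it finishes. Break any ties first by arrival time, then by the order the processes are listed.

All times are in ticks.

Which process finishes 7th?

P2

Timeline: | P1 0-18 | P3 18-20 | P7 20-29 | P5 29-42 | P6 42-57 | P4 57-73 | P2 73-91 |
Completion: P1=18  P2=91  P3=20  P4=73  P5=42  P6=57  P7=29
Turnaround (C−A): P1=18  P2=90  P3=16  P4=69  P5=35  P6=48  P7=20
Finish order: P1 → P3 → P7 → P5 → P6 → P4 → P2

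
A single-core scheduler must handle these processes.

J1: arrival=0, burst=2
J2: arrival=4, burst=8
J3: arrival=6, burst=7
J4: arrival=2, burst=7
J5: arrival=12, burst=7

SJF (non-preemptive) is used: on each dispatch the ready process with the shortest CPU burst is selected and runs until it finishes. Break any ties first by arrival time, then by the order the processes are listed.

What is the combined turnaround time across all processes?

57

Schedule: | J1 0-2 | J4 2-9 | J3 9-16 | J5 16-23 | J2 23-31 |
Completion: J1=2  J2=31  J3=16  J4=9  J5=23
Turnaround = completion − arrival: J1=2, J2=27, J3=10, J4=7, J5=11
Total turnaround = 2 + 27 + 10 + 7 + 11 = 57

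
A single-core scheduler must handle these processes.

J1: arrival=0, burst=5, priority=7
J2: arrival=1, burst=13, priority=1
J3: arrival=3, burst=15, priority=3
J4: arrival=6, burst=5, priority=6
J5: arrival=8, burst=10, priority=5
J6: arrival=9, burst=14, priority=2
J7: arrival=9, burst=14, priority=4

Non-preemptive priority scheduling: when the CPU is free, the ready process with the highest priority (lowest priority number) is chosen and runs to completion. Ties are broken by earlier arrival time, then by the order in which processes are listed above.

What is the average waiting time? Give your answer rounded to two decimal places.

Timeline: | J1 0-5 | J2 5-18 | J6 18-32 | J3 32-47 | J7 47-61 | J5 61-71 | J4 71-76 |
Completion: J1=5  J2=18  J3=47  J4=76  J5=71  J6=32  J7=61
Waiting times: J1=0, J2=4, J3=29, J4=65, J5=53, J6=9, J7=38
Average waiting = (0+4+29+65+53+9+38) / 7 = 198/7 = 28.29

28.29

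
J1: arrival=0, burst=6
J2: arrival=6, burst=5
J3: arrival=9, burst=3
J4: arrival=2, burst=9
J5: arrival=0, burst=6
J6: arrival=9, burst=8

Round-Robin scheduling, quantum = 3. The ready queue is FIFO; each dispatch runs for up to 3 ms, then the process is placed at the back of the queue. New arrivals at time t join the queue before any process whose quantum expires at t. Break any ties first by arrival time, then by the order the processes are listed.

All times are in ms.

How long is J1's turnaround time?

12

Timeline: | J1 0-3 | J5 3-6 | J4 6-9 | J1 9-12 | J2 12-15 | J5 15-18 | J3 18-21 | J6 21-24 | J4 24-27 | J2 27-29 | J6 29-32 | J4 32-35 | J6 35-37 |
Completion: J1=12  J2=29  J3=21  J4=35  J5=18  J6=37
Turnaround (C−A): J1=12  J2=23  J3=12  J4=33  J5=18  J6=28
Turnaround(J1) = completion − arrival = 12 − 0 = 12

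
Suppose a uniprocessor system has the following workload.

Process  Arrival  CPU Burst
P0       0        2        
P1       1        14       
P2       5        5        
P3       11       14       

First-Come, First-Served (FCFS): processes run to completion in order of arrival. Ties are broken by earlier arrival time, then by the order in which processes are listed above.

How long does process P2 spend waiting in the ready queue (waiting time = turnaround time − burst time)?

11

Timeline: | P0 0-2 | P1 2-16 | P2 16-21 | P3 21-35 |
Completion: P0=2  P1=16  P2=21  P3=35
Waiting(P2) = turnaround − burst = 16 − 5 = 11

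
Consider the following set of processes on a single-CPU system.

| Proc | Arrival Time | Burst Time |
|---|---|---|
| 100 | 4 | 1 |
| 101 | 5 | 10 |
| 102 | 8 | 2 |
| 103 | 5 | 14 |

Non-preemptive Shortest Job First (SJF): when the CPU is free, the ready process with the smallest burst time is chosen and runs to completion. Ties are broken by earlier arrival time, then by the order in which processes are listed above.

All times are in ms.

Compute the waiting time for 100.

0

Timeline: | idle 0-4 | 100 4-5 | 101 5-15 | 102 15-17 | 103 17-31 |
Completion: 100=5  101=15  102=17  103=31
Waiting(100) = turnaround − burst = 1 − 1 = 0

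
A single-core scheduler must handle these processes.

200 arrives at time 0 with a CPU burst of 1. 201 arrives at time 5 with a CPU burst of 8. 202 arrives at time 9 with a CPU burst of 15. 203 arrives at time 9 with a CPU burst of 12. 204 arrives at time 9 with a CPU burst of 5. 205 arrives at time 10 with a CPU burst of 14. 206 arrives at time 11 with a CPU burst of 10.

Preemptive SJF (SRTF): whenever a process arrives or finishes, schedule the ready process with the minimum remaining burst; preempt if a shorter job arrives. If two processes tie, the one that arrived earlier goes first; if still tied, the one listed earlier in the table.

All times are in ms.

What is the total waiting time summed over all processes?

105

Timeline: | 200 0-1 | idle 1-5 | 201 5-13 | 204 13-18 | 206 18-28 | 203 28-40 | 205 40-54 | 202 54-69 |
Completion: 200=1  201=13  202=69  203=40  204=18  205=54  206=28
Waiting = turnaround − burst: 200=0, 201=0, 202=45, 203=19, 204=4, 205=30, 206=7
Total waiting = 0 + 0 + 45 + 19 + 4 + 30 + 7 = 105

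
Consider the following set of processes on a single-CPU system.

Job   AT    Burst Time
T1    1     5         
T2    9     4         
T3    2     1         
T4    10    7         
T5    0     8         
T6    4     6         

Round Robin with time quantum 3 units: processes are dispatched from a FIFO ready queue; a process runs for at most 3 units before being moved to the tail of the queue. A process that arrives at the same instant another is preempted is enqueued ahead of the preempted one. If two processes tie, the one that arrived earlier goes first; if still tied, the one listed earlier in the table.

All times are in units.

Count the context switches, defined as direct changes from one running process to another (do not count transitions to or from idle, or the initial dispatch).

Timeline: | T5 0-3 | T1 3-6 | T3 6-7 | T5 7-10 | T6 10-13 | T1 13-15 | T2 15-18 | T4 18-21 | T5 21-23 | T6 23-26 | T2 26-27 | T4 27-31 |
Completion: T1=15  T2=27  T3=7  T4=31  T5=23  T6=26
Turnaround (C−A): T1=14  T2=18  T3=5  T4=21  T5=23  T6=22

11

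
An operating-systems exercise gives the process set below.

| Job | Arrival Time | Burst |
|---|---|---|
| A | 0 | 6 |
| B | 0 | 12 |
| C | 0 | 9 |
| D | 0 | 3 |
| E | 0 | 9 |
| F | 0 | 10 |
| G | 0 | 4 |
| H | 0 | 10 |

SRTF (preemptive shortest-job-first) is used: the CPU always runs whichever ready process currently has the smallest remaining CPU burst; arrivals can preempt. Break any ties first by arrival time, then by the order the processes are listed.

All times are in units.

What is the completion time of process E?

Timeline: | D 0-3 | G 3-7 | A 7-13 | C 13-22 | E 22-31 | F 31-41 | H 41-51 | B 51-63 |
Completion: A=13  B=63  C=22  D=3  E=31  F=41  G=7  H=51
Turnaround (C−A): A=13  B=63  C=22  D=3  E=31  F=41  G=7  H=51

31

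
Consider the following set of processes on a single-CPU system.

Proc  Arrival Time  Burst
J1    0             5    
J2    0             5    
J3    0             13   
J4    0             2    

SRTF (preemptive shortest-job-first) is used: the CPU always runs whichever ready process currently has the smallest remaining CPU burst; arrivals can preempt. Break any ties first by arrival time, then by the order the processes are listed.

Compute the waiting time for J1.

2

Schedule: | J4 0-2 | J1 2-7 | J2 7-12 | J3 12-25 |
Completion: J1=7  J2=12  J3=25  J4=2
Waiting(J1) = turnaround − burst = 7 − 5 = 2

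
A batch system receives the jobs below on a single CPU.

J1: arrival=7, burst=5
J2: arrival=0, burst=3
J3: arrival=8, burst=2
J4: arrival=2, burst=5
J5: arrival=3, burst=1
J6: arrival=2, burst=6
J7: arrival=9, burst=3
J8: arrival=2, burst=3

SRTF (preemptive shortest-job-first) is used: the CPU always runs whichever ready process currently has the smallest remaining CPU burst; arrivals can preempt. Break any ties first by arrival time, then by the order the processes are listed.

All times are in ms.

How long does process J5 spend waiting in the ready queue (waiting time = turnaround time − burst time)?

Schedule: | J2 0-3 | J5 3-4 | J8 4-7 | J4 7-8 | J3 8-10 | J7 10-13 | J4 13-17 | J1 17-22 | J6 22-28 |
Completion: J1=22  J2=3  J3=10  J4=17  J5=4  J6=28  J7=13  J8=7
Waiting(J5) = turnaround − burst = 1 − 1 = 0

0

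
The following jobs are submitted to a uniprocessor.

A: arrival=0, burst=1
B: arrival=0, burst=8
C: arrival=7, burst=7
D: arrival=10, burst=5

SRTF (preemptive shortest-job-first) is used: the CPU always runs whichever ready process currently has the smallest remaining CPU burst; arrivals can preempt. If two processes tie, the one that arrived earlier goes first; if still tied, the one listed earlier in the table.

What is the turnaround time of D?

Gantt: | A 0-1 | B 1-9 | C 9-10 | D 10-15 | C 15-21 |
Completion: A=1  B=9  C=21  D=15
Turnaround (C−A): A=1  B=9  C=14  D=5
Turnaround(D) = completion − arrival = 15 − 10 = 5

5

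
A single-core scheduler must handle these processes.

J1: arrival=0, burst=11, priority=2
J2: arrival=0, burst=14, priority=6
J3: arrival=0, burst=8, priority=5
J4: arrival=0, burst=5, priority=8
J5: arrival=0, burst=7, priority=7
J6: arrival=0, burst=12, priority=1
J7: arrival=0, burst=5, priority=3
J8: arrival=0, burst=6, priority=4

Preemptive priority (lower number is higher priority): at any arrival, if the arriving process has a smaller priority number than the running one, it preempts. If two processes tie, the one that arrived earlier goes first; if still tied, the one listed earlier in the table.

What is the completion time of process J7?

Gantt: | J6 0-12 | J1 12-23 | J7 23-28 | J8 28-34 | J3 34-42 | J2 42-56 | J5 56-63 | J4 63-68 |
Completion: J1=23  J2=56  J3=42  J4=68  J5=63  J6=12  J7=28  J8=34

28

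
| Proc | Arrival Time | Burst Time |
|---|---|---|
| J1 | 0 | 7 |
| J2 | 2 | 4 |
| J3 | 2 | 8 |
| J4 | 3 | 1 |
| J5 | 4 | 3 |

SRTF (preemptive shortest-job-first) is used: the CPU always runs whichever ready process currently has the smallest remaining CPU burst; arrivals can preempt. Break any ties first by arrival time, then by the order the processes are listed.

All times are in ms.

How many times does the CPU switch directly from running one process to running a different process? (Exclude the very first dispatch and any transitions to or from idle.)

Timeline: | J1 0-2 | J2 2-3 | J4 3-4 | J2 4-7 | J5 7-10 | J1 10-15 | J3 15-23 |
Completion: J1=15  J2=7  J3=23  J4=4  J5=10

6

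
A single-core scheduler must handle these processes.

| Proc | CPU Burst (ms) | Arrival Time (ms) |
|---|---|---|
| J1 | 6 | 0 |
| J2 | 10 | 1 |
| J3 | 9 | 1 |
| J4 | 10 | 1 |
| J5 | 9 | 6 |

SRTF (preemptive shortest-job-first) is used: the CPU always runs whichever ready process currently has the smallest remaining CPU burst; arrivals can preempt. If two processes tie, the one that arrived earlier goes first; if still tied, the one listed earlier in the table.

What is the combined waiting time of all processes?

Schedule: | J1 0-6 | J3 6-15 | J5 15-24 | J2 24-34 | J4 34-44 |
Completion: J1=6  J2=34  J3=15  J4=44  J5=24
Turnaround (C−A): J1=6  J2=33  J3=14  J4=43  J5=18
Waiting = turnaround − burst: J1=0, J2=23, J3=5, J4=33, J5=9
Total waiting = 0 + 23 + 5 + 33 + 9 = 70

70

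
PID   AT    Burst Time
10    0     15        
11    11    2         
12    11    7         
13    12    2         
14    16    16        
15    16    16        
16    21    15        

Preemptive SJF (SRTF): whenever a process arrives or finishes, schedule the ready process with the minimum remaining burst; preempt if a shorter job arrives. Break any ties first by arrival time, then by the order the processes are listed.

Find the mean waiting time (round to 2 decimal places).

Schedule: | 10 0-11 | 11 11-13 | 13 13-15 | 10 15-19 | 12 19-26 | 16 26-41 | 14 41-57 | 15 57-73 |
Completion: 10=19  11=13  12=26  13=15  14=57  15=73  16=41
Turnaround (C−A): 10=19  11=2  12=15  13=3  14=41  15=57  16=20
Waiting times: 10=4, 11=0, 12=8, 13=1, 14=25, 15=41, 16=5
Average waiting = (4+0+8+1+25+41+5) / 7 = 84/7 = 12.00

12.00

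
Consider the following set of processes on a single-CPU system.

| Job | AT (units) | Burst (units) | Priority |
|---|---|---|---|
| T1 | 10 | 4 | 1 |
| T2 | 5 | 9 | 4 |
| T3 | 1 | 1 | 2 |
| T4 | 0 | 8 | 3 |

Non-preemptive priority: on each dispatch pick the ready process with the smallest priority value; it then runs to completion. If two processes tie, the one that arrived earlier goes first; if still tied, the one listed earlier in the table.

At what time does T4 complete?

8

Gantt: | T4 0-8 | T3 8-9 | T2 9-18 | T1 18-22 |
Completion: T1=22  T2=18  T3=9  T4=8
Turnaround (C−A): T1=12  T2=13  T3=8  T4=8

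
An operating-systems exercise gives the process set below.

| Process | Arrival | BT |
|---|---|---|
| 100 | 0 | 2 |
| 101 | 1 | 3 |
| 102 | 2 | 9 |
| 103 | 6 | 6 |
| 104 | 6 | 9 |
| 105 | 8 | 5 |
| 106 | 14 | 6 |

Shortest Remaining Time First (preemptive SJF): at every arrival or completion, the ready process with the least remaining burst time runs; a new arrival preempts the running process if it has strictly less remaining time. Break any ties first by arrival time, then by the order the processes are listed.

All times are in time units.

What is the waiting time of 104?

25

Gantt: | 100 0-2 | 101 2-5 | 102 5-6 | 103 6-12 | 105 12-17 | 106 17-23 | 102 23-31 | 104 31-40 |
Completion: 100=2  101=5  102=31  103=12  104=40  105=17  106=23
Turnaround (C−A): 100=2  101=4  102=29  103=6  104=34  105=9  106=9
Waiting(104) = turnaround − burst = 34 − 9 = 25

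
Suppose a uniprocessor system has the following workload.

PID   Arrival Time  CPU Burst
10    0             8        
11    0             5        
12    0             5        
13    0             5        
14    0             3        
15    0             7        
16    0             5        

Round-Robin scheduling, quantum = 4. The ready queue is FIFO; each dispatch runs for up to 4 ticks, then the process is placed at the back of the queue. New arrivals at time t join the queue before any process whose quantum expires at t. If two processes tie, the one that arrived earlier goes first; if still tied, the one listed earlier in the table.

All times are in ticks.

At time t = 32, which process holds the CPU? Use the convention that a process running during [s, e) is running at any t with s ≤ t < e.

Timeline: | 10 0-4 | 11 4-8 | 12 8-12 | 13 12-16 | 14 16-19 | 15 19-23 | 16 23-27 | 10 27-31 | 11 31-32 | 12 32-33 | 13 33-34 | 15 34-37 | 16 37-38 |
Completion: 10=31  11=32  12=33  13=34  14=19  15=37  16=38
Turnaround (C−A): 10=31  11=32  12=33  13=34  14=19  15=37  16=38

12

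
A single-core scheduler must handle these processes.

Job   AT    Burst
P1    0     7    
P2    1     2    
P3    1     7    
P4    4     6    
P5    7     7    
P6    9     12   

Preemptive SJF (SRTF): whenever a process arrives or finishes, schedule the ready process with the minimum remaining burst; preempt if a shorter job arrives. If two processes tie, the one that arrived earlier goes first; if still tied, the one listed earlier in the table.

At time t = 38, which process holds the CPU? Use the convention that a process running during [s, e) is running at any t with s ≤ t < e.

Schedule: | P1 0-1 | P2 1-3 | P1 3-9 | P4 9-15 | P3 15-22 | P5 22-29 | P6 29-41 |
Completion: P1=9  P2=3  P3=22  P4=15  P5=29  P6=41

P6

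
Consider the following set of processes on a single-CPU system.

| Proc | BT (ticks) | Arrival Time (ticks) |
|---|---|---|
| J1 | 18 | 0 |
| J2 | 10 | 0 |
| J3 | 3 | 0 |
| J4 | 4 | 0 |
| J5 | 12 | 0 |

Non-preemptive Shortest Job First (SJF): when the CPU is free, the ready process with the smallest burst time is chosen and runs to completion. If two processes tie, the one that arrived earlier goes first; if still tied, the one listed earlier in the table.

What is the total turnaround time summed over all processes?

Gantt: | J3 0-3 | J4 3-7 | J2 7-17 | J5 17-29 | J1 29-47 |
Completion: J1=47  J2=17  J3=3  J4=7  J5=29
Turnaround = completion − arrival: J1=47, J2=17, J3=3, J4=7, J5=29
Total turnaround = 47 + 17 + 3 + 7 + 29 = 103

103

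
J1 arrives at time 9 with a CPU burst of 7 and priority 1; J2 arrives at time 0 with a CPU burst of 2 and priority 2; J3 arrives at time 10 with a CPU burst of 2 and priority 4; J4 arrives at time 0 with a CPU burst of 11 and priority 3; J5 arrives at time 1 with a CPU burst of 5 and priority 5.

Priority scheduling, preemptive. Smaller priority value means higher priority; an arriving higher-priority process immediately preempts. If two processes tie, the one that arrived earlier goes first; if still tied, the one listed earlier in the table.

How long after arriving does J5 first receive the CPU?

Timeline: | J2 0-2 | J4 2-9 | J1 9-16 | J4 16-20 | J3 20-22 | J5 22-27 |
Completion: J1=16  J2=2  J3=22  J4=20  J5=27
Turnaround (C−A): J1=7  J2=2  J3=12  J4=20  J5=26
Response(J5) = first start − arrival = 22 − 1 = 21

21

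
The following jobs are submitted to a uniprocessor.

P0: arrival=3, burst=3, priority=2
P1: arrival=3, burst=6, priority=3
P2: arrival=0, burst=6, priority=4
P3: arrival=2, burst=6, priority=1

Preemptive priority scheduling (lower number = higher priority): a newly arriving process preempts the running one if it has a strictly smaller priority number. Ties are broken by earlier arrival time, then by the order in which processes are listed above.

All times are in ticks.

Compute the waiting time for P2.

Gantt: | P2 0-2 | P3 2-8 | P0 8-11 | P1 11-17 | P2 17-21 |
Completion: P0=11  P1=17  P2=21  P3=8
Turnaround (C−A): P0=8  P1=14  P2=21  P3=6
Waiting(P2) = turnaround − burst = 21 − 6 = 15

15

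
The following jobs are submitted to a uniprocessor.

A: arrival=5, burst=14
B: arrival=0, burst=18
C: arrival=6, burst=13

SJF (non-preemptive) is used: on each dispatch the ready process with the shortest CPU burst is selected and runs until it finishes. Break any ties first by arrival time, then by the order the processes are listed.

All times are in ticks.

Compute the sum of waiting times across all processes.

38

Gantt: | B 0-18 | C 18-31 | A 31-45 |
Completion: A=45  B=18  C=31
Waiting = turnaround − burst: A=26, B=0, C=12
Total waiting = 26 + 0 + 12 = 38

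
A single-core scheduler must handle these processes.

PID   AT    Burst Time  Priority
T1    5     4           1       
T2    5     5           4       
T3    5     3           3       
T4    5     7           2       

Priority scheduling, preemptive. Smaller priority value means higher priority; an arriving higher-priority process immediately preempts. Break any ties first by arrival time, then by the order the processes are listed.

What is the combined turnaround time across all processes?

48

Gantt: | idle 0-5 | T1 5-9 | T4 9-16 | T3 16-19 | T2 19-24 |
Completion: T1=9  T2=24  T3=19  T4=16
Turnaround = completion − arrival: T1=4, T2=19, T3=14, T4=11
Total turnaround = 4 + 19 + 14 + 11 = 48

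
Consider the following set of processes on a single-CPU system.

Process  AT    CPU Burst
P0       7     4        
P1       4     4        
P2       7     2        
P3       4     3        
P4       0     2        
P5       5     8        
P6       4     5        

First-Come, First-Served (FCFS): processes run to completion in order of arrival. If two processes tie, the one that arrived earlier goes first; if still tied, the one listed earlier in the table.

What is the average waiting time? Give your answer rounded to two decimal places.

8.57

Gantt: | P4 0-2 | idle 2-4 | P1 4-8 | P3 8-11 | P6 11-16 | P5 16-24 | P0 24-28 | P2 28-30 |
Completion: P0=28  P1=8  P2=30  P3=11  P4=2  P5=24  P6=16
Turnaround (C−A): P0=21  P1=4  P2=23  P3=7  P4=2  P5=19  P6=12
Waiting times: P0=17, P1=0, P2=21, P3=4, P4=0, P5=11, P6=7
Average waiting = (17+0+21+4+0+11+7) / 7 = 60/7 = 8.57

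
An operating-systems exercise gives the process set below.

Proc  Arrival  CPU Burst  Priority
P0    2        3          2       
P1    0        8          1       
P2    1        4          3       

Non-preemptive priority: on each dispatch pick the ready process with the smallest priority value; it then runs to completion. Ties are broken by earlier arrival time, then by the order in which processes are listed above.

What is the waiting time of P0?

6

Schedule: | P1 0-8 | P0 8-11 | P2 11-15 |
Completion: P0=11  P1=8  P2=15
Turnaround (C−A): P0=9  P1=8  P2=14
Waiting(P0) = turnaround − burst = 9 − 3 = 6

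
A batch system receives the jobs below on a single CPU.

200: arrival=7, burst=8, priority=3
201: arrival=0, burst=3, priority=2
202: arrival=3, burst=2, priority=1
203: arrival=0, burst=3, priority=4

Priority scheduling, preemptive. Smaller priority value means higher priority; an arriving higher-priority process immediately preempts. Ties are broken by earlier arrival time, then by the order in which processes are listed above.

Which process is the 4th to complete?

Schedule: | 201 0-3 | 202 3-5 | 203 5-7 | 200 7-15 | 203 15-16 |
Completion: 200=15  201=3  202=5  203=16
Finish order: 201 → 202 → 200 → 203

203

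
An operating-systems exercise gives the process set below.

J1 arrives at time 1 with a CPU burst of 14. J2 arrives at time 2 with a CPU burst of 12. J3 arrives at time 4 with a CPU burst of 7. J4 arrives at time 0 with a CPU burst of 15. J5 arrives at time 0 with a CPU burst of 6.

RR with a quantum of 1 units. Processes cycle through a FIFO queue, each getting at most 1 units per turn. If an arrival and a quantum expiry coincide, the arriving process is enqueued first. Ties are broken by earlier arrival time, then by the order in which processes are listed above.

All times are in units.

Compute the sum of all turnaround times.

Timeline: | J4 0-1 | J5 1-2 | J1 2-3 | J4 3-4 | J2 4-5 | J5 5-6 | J1 6-7 | J3 7-8 | J4 8-9 | J2 9-10 | J5 10-11 | J1 11-12 | J3 12-13 | J4 13-14 | J2 14-15 | J5 15-16 | J1 16-17 | J3 17-18 | J4 18-19 | J2 19-20 | J5 20-21 | J1 21-22 | J3 22-23 | J4 23-24 | J2 24-25 | J5 25-26 | J1 26-27 | J3 27-28 | J4 28-29 | J2 29-30 | J1 30-31 | J3 31-32 | J4 32-33 | J2 33-34 | J1 34-35 | J3 35-36 | J4 36-37 | J2 37-38 | J1 38-39 | J4 39-40 | J2 40-41 | J1 41-42 | J4 42-43 | J2 43-44 | J1 44-45 | J4 45-46 | J2 46-47 | J1 47-48 | J4 48-49 | J2 49-50 | J1 50-51 | J4 51-52 | J1 52-53 | J4 53-54 |
Completion: J1=53  J2=50  J3=36  J4=54  J5=26
Turnaround = completion − arrival: J1=52, J2=48, J3=32, J4=54, J5=26
Total turnaround = 52 + 48 + 32 + 54 + 26 = 212

212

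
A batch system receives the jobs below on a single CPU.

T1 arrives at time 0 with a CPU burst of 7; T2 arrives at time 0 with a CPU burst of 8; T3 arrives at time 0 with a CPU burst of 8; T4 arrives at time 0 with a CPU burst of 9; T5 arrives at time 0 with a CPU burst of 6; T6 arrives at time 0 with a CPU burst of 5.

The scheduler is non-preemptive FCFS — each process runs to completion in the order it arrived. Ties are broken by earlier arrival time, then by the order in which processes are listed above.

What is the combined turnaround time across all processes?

Schedule: | T1 0-7 | T2 7-15 | T3 15-23 | T4 23-32 | T5 32-38 | T6 38-43 |
Completion: T1=7  T2=15  T3=23  T4=32  T5=38  T6=43
Turnaround = completion − arrival: T1=7, T2=15, T3=23, T4=32, T5=38, T6=43
Total turnaround = 7 + 15 + 23 + 32 + 38 + 43 = 158

158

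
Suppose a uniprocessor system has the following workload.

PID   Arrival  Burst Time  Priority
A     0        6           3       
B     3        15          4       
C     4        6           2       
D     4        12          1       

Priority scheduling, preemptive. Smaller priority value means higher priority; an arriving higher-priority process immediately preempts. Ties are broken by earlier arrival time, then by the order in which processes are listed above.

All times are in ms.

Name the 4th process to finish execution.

Gantt: | A 0-4 | D 4-16 | C 16-22 | A 22-24 | B 24-39 |
Completion: A=24  B=39  C=22  D=16
Finish order: D → C → A → B

B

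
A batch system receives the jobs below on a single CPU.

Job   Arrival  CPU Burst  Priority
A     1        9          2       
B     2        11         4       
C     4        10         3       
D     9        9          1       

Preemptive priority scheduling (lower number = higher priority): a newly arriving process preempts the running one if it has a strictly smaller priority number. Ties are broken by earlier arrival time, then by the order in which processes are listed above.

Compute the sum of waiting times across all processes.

51

Schedule: | idle 0-1 | A 1-9 | D 9-18 | A 18-19 | C 19-29 | B 29-40 |
Completion: A=19  B=40  C=29  D=18
Waiting = turnaround − burst: A=9, B=27, C=15, D=0
Total waiting = 9 + 27 + 15 + 0 = 51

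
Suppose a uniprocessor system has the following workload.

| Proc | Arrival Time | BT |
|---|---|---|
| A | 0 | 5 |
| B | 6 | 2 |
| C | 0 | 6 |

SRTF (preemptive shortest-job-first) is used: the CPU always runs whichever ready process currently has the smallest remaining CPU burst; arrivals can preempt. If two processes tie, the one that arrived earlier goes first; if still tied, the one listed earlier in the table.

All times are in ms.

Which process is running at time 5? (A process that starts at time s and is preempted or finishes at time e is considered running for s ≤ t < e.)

Gantt: | A 0-5 | C 5-6 | B 6-8 | C 8-13 |
Completion: A=5  B=8  C=13

C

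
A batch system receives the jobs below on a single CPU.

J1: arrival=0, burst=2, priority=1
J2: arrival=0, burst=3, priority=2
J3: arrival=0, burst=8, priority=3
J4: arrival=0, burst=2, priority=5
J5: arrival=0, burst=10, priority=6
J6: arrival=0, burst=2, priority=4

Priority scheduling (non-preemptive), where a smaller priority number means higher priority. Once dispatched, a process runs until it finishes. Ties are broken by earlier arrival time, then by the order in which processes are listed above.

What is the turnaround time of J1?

2

Timeline: | J1 0-2 | J2 2-5 | J3 5-13 | J6 13-15 | J4 15-17 | J5 17-27 |
Completion: J1=2  J2=5  J3=13  J4=17  J5=27  J6=15
Turnaround (C−A): J1=2  J2=5  J3=13  J4=17  J5=27  J6=15
Turnaround(J1) = completion − arrival = 2 − 0 = 2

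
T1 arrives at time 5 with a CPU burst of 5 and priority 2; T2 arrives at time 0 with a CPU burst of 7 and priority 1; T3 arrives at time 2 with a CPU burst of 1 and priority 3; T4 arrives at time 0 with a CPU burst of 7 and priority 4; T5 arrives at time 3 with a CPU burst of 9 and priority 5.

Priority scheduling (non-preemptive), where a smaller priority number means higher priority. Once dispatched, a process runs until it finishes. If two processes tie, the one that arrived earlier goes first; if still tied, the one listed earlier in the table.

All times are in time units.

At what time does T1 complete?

12

Gantt: | T2 0-7 | T1 7-12 | T3 12-13 | T4 13-20 | T5 20-29 |
Completion: T1=12  T2=7  T3=13  T4=20  T5=29
Turnaround (C−A): T1=7  T2=7  T3=11  T4=20  T5=26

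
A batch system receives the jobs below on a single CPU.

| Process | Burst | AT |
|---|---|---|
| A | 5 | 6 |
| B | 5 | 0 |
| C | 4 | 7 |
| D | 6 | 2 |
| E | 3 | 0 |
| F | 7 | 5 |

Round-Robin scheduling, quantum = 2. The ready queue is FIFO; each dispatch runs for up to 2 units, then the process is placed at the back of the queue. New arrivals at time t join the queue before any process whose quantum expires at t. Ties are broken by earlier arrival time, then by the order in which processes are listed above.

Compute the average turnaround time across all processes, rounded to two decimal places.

19.33

Timeline: | B 0-2 | E 2-4 | D 4-6 | B 6-8 | E 8-9 | F 9-11 | A 11-13 | D 13-15 | C 15-17 | B 17-18 | F 18-20 | A 20-22 | D 22-24 | C 24-26 | F 26-28 | A 28-29 | F 29-30 |
Completion: A=29  B=18  C=26  D=24  E=9  F=30
Turnaround (C−A): A=23  B=18  C=19  D=22  E=9  F=25
Turnaround times: A=23, B=18, C=19, D=22, E=9, F=25
Average turnaround = (23+18+19+22+9+25) / 6 = 116/6 = 19.33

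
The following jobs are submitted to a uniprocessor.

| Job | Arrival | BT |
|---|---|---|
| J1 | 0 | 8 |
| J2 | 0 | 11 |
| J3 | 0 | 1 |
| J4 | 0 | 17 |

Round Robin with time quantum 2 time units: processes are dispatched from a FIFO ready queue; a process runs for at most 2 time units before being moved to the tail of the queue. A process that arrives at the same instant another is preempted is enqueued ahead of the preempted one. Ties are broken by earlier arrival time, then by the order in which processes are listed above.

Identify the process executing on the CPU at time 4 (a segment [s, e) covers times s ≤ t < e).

Schedule: | J1 0-2 | J2 2-4 | J3 4-5 | J4 5-7 | J1 7-9 | J2 9-11 | J4 11-13 | J1 13-15 | J2 15-17 | J4 17-19 | J1 19-21 | J2 21-23 | J4 23-25 | J2 25-27 | J4 27-29 | J2 29-30 | J4 30-37 |
Completion: J1=21  J2=30  J3=5  J4=37
Turnaround (C−A): J1=21  J2=30  J3=5  J4=37

J3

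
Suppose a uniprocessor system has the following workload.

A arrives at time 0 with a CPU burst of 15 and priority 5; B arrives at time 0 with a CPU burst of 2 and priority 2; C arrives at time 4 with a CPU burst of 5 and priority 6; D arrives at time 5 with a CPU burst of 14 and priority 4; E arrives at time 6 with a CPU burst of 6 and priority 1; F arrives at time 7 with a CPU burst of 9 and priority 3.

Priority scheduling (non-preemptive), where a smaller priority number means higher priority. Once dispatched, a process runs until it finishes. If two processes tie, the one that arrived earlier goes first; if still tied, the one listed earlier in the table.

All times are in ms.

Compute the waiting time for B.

Gantt: | B 0-2 | A 2-17 | E 17-23 | F 23-32 | D 32-46 | C 46-51 |
Completion: A=17  B=2  C=51  D=46  E=23  F=32
Waiting(B) = turnaround − burst = 2 − 2 = 0

0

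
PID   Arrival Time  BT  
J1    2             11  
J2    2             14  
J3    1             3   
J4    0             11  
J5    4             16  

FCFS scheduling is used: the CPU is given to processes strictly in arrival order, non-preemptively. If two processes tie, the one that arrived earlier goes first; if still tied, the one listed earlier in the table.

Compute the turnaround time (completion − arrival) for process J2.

Gantt: | J4 0-11 | J3 11-14 | J1 14-25 | J2 25-39 | J5 39-55 |
Completion: J1=25  J2=39  J3=14  J4=11  J5=55
Turnaround (C−A): J1=23  J2=37  J3=13  J4=11  J5=51
Turnaround(J2) = completion − arrival = 39 − 2 = 37

37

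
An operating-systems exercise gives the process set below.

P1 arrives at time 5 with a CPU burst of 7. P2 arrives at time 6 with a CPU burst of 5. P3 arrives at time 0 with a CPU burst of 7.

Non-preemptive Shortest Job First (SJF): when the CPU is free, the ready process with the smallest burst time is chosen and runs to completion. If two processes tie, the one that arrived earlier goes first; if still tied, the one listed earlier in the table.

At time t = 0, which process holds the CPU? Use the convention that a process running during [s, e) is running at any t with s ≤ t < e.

P3

Timeline: | P3 0-7 | P2 7-12 | P1 12-19 |
Completion: P1=19  P2=12  P3=7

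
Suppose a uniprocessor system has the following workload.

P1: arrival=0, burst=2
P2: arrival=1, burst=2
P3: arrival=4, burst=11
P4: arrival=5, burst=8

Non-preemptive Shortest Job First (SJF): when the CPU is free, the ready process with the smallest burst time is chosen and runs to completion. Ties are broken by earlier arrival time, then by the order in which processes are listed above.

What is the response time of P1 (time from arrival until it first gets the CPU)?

0

Gantt: | P1 0-2 | P2 2-4 | P3 4-15 | P4 15-23 |
Completion: P1=2  P2=4  P3=15  P4=23
Turnaround (C−A): P1=2  P2=3  P3=11  P4=18
Response(P1) = first start − arrival = 0 − 0 = 0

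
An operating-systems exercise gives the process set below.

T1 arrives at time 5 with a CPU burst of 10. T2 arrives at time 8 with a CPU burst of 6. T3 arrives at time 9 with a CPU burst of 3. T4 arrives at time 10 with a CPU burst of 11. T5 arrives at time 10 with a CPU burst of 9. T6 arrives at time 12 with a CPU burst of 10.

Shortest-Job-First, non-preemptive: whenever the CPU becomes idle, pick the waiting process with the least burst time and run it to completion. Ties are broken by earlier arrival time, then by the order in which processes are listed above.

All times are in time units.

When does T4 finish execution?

54

Gantt: | idle 0-5 | T1 5-15 | T3 15-18 | T2 18-24 | T5 24-33 | T6 33-43 | T4 43-54 |
Completion: T1=15  T2=24  T3=18  T4=54  T5=33  T6=43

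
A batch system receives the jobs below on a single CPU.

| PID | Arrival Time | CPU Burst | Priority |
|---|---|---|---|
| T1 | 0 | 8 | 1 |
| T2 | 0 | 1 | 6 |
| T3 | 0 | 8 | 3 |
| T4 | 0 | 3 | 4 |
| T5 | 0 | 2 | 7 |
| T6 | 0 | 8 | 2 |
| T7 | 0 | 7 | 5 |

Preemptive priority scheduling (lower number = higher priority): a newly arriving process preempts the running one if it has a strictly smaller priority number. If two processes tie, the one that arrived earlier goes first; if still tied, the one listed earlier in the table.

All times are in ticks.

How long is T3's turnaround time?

Gantt: | T1 0-8 | T6 8-16 | T3 16-24 | T4 24-27 | T7 27-34 | T2 34-35 | T5 35-37 |
Completion: T1=8  T2=35  T3=24  T4=27  T5=37  T6=16  T7=34
Turnaround (C−A): T1=8  T2=35  T3=24  T4=27  T5=37  T6=16  T7=34
Turnaround(T3) = completion − arrival = 24 − 0 = 24

24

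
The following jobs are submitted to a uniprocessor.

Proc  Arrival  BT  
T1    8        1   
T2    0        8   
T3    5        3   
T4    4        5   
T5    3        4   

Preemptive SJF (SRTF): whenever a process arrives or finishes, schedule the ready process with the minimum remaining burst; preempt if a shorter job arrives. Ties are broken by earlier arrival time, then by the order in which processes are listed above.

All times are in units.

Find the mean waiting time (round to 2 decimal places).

4.60

Schedule: | T2 0-3 | T5 3-7 | T3 7-8 | T1 8-9 | T3 9-11 | T2 11-16 | T4 16-21 |
Completion: T1=9  T2=16  T3=11  T4=21  T5=7
Turnaround (C−A): T1=1  T2=16  T3=6  T4=17  T5=4
Waiting times: T1=0, T2=8, T3=3, T4=12, T5=0
Average waiting = (0+8+3+12+0) / 5 = 23/5 = 4.60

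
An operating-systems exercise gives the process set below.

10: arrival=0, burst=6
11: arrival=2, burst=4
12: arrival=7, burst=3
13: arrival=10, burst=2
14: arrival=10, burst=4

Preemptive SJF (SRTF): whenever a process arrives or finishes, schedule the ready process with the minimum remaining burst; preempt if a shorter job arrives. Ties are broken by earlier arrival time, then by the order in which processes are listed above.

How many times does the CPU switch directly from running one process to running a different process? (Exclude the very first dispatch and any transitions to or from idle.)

4

Gantt: | 10 0-6 | 11 6-10 | 13 10-12 | 12 12-15 | 14 15-19 |
Completion: 10=6  11=10  12=15  13=12  14=19
Turnaround (C−A): 10=6  11=8  12=8  13=2  14=9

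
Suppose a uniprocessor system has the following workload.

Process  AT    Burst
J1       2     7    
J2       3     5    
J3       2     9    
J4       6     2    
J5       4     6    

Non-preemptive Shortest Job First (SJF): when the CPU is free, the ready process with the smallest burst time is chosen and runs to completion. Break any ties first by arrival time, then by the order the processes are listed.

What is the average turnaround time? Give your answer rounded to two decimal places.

14.40

Gantt: | idle 0-2 | J1 2-9 | J4 9-11 | J2 11-16 | J5 16-22 | J3 22-31 |
Completion: J1=9  J2=16  J3=31  J4=11  J5=22
Turnaround (C−A): J1=7  J2=13  J3=29  J4=5  J5=18
Turnaround times: J1=7, J2=13, J3=29, J4=5, J5=18
Average turnaround = (7+13+29+5+18) / 5 = 72/5 = 14.40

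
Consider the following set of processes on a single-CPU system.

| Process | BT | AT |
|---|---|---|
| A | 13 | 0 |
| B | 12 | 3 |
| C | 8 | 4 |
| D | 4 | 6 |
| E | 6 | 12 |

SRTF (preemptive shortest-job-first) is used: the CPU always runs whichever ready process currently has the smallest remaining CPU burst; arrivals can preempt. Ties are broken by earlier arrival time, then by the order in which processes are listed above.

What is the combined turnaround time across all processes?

97

Timeline: | A 0-4 | C 4-6 | D 6-10 | C 10-16 | E 16-22 | A 22-31 | B 31-43 |
Completion: A=31  B=43  C=16  D=10  E=22
Turnaround (C−A): A=31  B=40  C=12  D=4  E=10
Turnaround = completion − arrival: A=31, B=40, C=12, D=4, E=10
Total turnaround = 31 + 40 + 12 + 4 + 10 = 97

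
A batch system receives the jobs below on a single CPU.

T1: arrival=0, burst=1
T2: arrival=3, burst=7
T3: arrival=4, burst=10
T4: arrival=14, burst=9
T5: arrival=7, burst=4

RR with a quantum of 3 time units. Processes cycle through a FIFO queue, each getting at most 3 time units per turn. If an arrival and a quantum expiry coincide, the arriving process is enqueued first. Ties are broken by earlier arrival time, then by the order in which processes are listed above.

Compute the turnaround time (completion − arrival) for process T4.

19

Gantt: | T1 0-1 | idle 1-3 | T2 3-6 | T3 6-9 | T2 9-12 | T5 12-15 | T3 15-18 | T2 18-19 | T4 19-22 | T5 22-23 | T3 23-26 | T4 26-29 | T3 29-30 | T4 30-33 |
Completion: T1=1  T2=19  T3=30  T4=33  T5=23
Turnaround(T4) = completion − arrival = 33 − 14 = 19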